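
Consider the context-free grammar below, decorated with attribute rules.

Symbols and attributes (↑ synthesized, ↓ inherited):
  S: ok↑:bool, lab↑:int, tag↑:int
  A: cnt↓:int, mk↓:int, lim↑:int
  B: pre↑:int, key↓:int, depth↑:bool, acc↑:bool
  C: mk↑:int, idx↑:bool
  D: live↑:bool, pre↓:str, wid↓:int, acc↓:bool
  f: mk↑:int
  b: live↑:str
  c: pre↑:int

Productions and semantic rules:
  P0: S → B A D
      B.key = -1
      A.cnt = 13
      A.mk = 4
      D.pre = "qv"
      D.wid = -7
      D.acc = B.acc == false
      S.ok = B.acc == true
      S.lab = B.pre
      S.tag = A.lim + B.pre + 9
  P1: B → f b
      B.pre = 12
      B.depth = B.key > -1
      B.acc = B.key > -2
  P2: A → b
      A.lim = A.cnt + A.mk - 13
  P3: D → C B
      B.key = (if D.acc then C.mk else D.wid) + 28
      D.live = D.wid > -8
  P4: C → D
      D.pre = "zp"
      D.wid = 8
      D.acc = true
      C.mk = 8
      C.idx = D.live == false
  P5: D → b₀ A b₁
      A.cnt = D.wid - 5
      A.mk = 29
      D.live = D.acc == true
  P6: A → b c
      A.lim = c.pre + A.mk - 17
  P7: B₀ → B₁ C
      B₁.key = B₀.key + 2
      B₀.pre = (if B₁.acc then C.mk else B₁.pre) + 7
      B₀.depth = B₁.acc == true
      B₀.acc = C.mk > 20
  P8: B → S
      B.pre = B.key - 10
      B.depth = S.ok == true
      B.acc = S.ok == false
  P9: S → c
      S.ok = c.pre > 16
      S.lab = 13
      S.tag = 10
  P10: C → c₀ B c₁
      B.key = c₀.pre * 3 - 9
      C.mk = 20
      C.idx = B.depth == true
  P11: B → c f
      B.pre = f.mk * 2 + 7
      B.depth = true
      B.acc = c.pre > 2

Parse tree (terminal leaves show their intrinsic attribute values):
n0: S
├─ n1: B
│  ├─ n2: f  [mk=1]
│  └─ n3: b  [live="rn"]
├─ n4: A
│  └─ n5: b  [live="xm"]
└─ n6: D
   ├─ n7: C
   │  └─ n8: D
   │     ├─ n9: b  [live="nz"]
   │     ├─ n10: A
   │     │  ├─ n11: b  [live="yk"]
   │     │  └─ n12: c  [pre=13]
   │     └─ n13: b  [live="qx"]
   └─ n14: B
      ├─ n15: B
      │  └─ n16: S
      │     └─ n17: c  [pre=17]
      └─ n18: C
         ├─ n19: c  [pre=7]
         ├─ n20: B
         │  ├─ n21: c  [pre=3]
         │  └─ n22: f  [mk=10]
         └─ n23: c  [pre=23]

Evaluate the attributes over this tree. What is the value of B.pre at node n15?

13

1. n1.key = -1  [-1]
2. n2.mk = 1  [terminal]
3. n3.live = "rn"  [terminal]
4. n1.pre = 12  [12]
5. n1.depth = false  [B.key > -1]
6. n1.acc = true  [B.key > -2]
7. n4.cnt = 13  [13]
8. n4.mk = 4  [4]
9. n5.live = "xm"  [terminal]
10. n4.lim = 4  [A.cnt + A.mk - 13]
11. n6.pre = "qv"  ["qv"]
12. n6.wid = -7  [-7]
13. n6.acc = false  [B.acc == false]
14. n8.pre = "zp"  ["zp"]
15. n8.wid = 8  [8]
16. n8.acc = true  [true]
17. n9.live = "nz"  [terminal]
18. n10.cnt = 3  [D.wid - 5]
19. n10.mk = 29  [29]
20. n11.live = "yk"  [terminal]
21. n12.pre = 13  [terminal]
22. n10.lim = 25  [c.pre + A.mk - 17]
23. n13.live = "qx"  [terminal]
24. n8.live = true  [D.acc == true]
25. n7.mk = 8  [8]
26. n7.idx = false  [D.live == false]
27. n14.key = 21  [(if D.acc then C.mk else D.wid) + 28]
28. n15.key = 23  [B₀.key + 2]
29. n17.pre = 17  [terminal]
30. n16.ok = true  [c.pre > 16]
31. n16.lab = 13  [13]
32. n16.tag = 10  [10]
33. n15.pre = 13  [B.key - 10]
34. n15.depth = true  [S.ok == true]
35. n15.acc = false  [S.ok == false]
36. n19.pre = 7  [terminal]
37. n20.key = 12  [c₀.pre * 3 - 9]
38. n21.pre = 3  [terminal]
39. n22.mk = 10  [terminal]
40. n20.pre = 27  [f.mk * 2 + 7]
41. n20.depth = true  [true]
42. n20.acc = true  [c.pre > 2]
43. n23.pre = 23  [terminal]
44. n18.mk = 20  [20]
45. n18.idx = true  [B.depth == true]
46. n14.pre = 20  [(if B₁.acc then C.mk else B₁.pre) + 7]
47. n14.depth = false  [B₁.acc == true]
48. n14.acc = false  [C.mk > 20]
49. n6.live = true  [D.wid > -8]
50. n0.ok = true  [B.acc == true]
51. n0.lab = 12  [B.pre]
52. n0.tag = 25  [A.lim + B.pre + 9]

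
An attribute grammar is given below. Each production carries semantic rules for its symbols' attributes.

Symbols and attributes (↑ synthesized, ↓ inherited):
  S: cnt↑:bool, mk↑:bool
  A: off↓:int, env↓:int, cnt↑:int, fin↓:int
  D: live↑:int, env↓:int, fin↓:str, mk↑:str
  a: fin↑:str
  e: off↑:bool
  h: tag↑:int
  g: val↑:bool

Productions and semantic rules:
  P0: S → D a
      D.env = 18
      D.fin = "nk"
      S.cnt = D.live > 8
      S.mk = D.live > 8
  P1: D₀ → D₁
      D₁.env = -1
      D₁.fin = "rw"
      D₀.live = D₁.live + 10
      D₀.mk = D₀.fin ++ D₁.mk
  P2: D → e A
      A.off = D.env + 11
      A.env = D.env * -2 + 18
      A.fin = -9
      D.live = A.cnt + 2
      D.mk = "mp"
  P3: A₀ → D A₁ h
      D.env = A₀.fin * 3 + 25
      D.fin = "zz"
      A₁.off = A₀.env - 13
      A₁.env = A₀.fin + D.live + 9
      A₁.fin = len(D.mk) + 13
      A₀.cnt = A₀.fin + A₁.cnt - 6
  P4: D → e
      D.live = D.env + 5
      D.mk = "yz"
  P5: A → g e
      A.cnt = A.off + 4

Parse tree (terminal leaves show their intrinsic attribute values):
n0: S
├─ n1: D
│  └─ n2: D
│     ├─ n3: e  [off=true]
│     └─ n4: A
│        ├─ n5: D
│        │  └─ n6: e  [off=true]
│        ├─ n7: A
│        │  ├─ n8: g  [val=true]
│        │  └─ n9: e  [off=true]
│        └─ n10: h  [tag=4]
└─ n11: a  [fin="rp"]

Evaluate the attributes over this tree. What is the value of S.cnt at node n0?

false

1. n1.env = 18  [18]
2. n1.fin = "nk"  ["nk"]
3. n2.env = -1  [-1]
4. n2.fin = "rw"  ["rw"]
5. n3.off = true  [terminal]
6. n4.off = 10  [D.env + 11]
7. n4.env = 20  [D.env * -2 + 18]
8. n4.fin = -9  [-9]
9. n5.env = -2  [A₀.fin * 3 + 25]
10. n5.fin = "zz"  ["zz"]
11. n6.off = true  [terminal]
12. n5.live = 3  [D.env + 5]
13. n5.mk = "yz"  ["yz"]
14. n7.off = 7  [A₀.env - 13]
15. n7.env = 3  [A₀.fin + D.live + 9]
16. n7.fin = 15  [len(D.mk) + 13]
17. n8.val = true  [terminal]
18. n9.off = true  [terminal]
19. n7.cnt = 11  [A.off + 4]
20. n10.tag = 4  [terminal]
21. n4.cnt = -4  [A₀.fin + A₁.cnt - 6]
22. n2.live = -2  [A.cnt + 2]
23. n2.mk = "mp"  ["mp"]
24. n1.live = 8  [D₁.live + 10]
25. n1.mk = "nkmp"  [D₀.fin ++ D₁.mk]
26. n11.fin = "rp"  [terminal]
27. n0.cnt = false  [D.live > 8]
28. n0.mk = false  [D.live > 8]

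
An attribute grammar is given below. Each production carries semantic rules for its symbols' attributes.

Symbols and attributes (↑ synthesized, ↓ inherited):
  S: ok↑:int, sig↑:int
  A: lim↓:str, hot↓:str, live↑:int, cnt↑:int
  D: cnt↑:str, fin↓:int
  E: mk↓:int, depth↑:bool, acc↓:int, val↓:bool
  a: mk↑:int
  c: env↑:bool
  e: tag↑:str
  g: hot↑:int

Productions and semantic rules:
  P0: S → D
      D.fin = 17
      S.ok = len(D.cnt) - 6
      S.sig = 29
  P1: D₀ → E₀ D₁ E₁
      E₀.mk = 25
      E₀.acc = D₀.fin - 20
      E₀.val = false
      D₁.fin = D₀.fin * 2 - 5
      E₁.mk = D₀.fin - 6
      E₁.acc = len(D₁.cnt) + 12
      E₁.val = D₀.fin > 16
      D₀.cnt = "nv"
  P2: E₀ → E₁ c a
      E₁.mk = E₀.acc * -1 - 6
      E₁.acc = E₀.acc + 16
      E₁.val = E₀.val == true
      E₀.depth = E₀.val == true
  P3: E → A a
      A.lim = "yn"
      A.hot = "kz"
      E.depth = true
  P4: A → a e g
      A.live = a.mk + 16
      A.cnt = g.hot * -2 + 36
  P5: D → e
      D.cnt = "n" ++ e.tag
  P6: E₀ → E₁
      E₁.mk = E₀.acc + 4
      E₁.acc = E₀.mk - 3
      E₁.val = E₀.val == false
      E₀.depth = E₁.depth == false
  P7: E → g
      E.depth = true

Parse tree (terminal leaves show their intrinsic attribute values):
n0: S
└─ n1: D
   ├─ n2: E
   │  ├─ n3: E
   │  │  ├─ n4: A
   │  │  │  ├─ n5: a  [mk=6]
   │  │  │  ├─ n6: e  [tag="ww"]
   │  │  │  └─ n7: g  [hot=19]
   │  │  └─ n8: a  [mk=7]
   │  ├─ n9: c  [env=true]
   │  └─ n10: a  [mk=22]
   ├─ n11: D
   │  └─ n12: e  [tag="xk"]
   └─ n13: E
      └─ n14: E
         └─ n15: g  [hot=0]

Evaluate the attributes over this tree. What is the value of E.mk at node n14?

1. n1.fin = 17  [17]
2. n2.mk = 25  [25]
3. n2.acc = -3  [D₀.fin - 20]
4. n2.val = false  [false]
5. n3.mk = -3  [E₀.acc * -1 - 6]
6. n3.acc = 13  [E₀.acc + 16]
7. n3.val = false  [E₀.val == true]
8. n4.lim = "yn"  ["yn"]
9. n4.hot = "kz"  ["kz"]
10. n5.mk = 6  [terminal]
11. n6.tag = "ww"  [terminal]
12. n7.hot = 19  [terminal]
13. n4.live = 22  [a.mk + 16]
14. n4.cnt = -2  [g.hot * -2 + 36]
15. n8.mk = 7  [terminal]
16. n3.depth = true  [true]
17. n9.env = true  [terminal]
18. n10.mk = 22  [terminal]
19. n2.depth = false  [E₀.val == true]
20. n11.fin = 29  [D₀.fin * 2 - 5]
21. n12.tag = "xk"  [terminal]
22. n11.cnt = "nxk"  ["n" ++ e.tag]
23. n13.mk = 11  [D₀.fin - 6]
24. n13.acc = 15  [len(D₁.cnt) + 12]
25. n13.val = true  [D₀.fin > 16]
26. n14.mk = 19  [E₀.acc + 4]
27. n14.acc = 8  [E₀.mk - 3]
28. n14.val = false  [E₀.val == false]
29. n15.hot = 0  [terminal]
30. n14.depth = true  [true]
31. n13.depth = false  [E₁.depth == false]
32. n1.cnt = "nv"  ["nv"]
33. n0.ok = -4  [len(D.cnt) - 6]
34. n0.sig = 29  [29]

19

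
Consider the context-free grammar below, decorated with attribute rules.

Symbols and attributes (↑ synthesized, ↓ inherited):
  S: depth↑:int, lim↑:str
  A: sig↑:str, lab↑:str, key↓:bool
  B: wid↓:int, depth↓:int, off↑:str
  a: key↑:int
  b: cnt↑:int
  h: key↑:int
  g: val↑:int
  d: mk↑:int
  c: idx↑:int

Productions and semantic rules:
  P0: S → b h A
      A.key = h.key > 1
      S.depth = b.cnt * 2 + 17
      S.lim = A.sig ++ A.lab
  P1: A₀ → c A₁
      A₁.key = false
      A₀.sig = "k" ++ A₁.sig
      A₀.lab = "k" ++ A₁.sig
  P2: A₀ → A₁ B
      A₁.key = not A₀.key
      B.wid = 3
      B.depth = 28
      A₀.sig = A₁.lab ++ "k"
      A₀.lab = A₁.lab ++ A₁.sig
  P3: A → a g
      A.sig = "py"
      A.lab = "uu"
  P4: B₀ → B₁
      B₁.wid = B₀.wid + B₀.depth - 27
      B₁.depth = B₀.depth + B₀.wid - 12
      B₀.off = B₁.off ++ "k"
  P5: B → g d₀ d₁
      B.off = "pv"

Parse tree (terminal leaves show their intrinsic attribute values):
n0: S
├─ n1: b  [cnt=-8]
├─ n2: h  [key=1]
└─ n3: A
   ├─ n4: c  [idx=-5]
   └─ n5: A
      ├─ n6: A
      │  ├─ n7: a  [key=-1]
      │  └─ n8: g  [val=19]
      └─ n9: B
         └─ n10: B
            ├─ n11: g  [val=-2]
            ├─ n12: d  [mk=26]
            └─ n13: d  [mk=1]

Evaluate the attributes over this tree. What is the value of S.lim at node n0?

"kuukkuuk"

1. n1.cnt = -8  [terminal]
2. n2.key = 1  [terminal]
3. n3.key = false  [h.key > 1]
4. n4.idx = -5  [terminal]
5. n5.key = false  [false]
6. n6.key = true  [not A₀.key]
7. n7.key = -1  [terminal]
8. n8.val = 19  [terminal]
9. n6.sig = "py"  ["py"]
10. n6.lab = "uu"  ["uu"]
11. n9.wid = 3  [3]
12. n9.depth = 28  [28]
13. n10.wid = 4  [B₀.wid + B₀.depth - 27]
14. n10.depth = 19  [B₀.depth + B₀.wid - 12]
15. n11.val = -2  [terminal]
16. n12.mk = 26  [terminal]
17. n13.mk = 1  [terminal]
18. n10.off = "pv"  ["pv"]
19. n9.off = "pvk"  [B₁.off ++ "k"]
20. n5.sig = "uuk"  [A₁.lab ++ "k"]
21. n5.lab = "uupy"  [A₁.lab ++ A₁.sig]
22. n3.sig = "kuuk"  ["k" ++ A₁.sig]
23. n3.lab = "kuuk"  ["k" ++ A₁.sig]
24. n0.depth = 1  [b.cnt * 2 + 17]
25. n0.lim = "kuukkuuk"  [A.sig ++ A.lab]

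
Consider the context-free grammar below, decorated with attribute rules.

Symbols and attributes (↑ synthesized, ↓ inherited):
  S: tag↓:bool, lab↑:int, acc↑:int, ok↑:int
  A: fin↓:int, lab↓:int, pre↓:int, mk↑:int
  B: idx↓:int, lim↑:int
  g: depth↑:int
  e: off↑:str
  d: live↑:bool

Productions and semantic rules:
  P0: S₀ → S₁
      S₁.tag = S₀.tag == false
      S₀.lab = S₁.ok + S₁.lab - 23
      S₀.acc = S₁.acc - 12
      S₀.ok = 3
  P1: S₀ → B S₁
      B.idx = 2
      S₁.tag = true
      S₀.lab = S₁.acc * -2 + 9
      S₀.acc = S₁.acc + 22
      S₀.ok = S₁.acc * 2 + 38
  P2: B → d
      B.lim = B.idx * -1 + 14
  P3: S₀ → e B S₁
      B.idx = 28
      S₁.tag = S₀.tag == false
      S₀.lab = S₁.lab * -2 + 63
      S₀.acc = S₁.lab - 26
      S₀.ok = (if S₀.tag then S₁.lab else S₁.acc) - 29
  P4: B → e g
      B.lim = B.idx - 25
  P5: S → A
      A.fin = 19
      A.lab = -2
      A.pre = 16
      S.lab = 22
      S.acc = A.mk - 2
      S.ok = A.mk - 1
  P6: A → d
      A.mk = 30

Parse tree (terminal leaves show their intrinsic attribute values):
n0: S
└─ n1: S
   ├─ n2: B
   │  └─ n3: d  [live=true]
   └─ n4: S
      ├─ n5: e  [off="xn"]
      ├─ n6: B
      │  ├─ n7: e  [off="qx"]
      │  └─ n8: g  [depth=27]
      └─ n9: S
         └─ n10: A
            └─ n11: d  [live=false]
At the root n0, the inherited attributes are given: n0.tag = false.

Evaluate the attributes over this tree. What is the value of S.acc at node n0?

6

1. n0.tag = false  [given at root]
2. n1.tag = true  [S₀.tag == false]
3. n2.idx = 2  [2]
4. n3.live = true  [terminal]
5. n2.lim = 12  [B.idx * -1 + 14]
6. n4.tag = true  [true]
7. n5.off = "xn"  [terminal]
8. n6.idx = 28  [28]
9. n7.off = "qx"  [terminal]
10. n8.depth = 27  [terminal]
11. n6.lim = 3  [B.idx - 25]
12. n9.tag = false  [S₀.tag == false]
13. n10.fin = 19  [19]
14. n10.lab = -2  [-2]
15. n10.pre = 16  [16]
16. n11.live = false  [terminal]
17. n10.mk = 30  [30]
18. n9.lab = 22  [22]
19. n9.acc = 28  [A.mk - 2]
20. n9.ok = 29  [A.mk - 1]
21. n4.lab = 19  [S₁.lab * -2 + 63]
22. n4.acc = -4  [S₁.lab - 26]
23. n4.ok = -7  [(if S₀.tag then S₁.lab else S₁.acc) - 29]
24. n1.lab = 17  [S₁.acc * -2 + 9]
25. n1.acc = 18  [S₁.acc + 22]
26. n1.ok = 30  [S₁.acc * 2 + 38]
27. n0.lab = 24  [S₁.ok + S₁.lab - 23]
28. n0.acc = 6  [S₁.acc - 12]
29. n0.ok = 3  [3]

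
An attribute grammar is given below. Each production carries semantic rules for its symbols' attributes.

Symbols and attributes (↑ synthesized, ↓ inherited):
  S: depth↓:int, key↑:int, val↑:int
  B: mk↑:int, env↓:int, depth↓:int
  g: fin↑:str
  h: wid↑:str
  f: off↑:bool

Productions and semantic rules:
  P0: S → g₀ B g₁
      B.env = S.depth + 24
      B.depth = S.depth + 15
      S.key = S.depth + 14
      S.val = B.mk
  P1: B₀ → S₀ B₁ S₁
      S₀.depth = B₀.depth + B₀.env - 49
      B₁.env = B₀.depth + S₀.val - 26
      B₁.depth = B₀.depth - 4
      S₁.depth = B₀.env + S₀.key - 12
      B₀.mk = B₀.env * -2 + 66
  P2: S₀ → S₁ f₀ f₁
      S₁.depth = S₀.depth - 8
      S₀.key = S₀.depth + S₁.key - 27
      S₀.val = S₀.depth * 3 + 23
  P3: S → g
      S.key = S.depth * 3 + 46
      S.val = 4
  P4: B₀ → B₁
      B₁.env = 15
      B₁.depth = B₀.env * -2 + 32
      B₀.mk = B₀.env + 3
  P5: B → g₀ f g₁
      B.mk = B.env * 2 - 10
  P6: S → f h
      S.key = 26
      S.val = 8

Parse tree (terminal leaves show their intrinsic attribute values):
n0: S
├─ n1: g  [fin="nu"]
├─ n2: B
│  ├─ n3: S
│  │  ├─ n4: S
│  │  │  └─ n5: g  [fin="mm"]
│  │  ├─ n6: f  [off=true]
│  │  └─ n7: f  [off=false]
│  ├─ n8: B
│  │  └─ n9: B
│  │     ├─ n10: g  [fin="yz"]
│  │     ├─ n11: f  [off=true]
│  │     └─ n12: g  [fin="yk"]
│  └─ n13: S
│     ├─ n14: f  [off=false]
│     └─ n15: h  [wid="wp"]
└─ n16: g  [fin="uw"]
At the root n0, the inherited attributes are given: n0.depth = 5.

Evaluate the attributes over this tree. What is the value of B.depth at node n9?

-2

1. n0.depth = 5  [given at root]
2. n1.fin = "nu"  [terminal]
3. n2.env = 29  [S.depth + 24]
4. n2.depth = 20  [S.depth + 15]
5. n3.depth = 0  [B₀.depth + B₀.env - 49]
6. n4.depth = -8  [S₀.depth - 8]
7. n5.fin = "mm"  [terminal]
8. n4.key = 22  [S.depth * 3 + 46]
9. n4.val = 4  [4]
10. n6.off = true  [terminal]
11. n7.off = false  [terminal]
12. n3.key = -5  [S₀.depth + S₁.key - 27]
13. n3.val = 23  [S₀.depth * 3 + 23]
14. n8.env = 17  [B₀.depth + S₀.val - 26]
15. n8.depth = 16  [B₀.depth - 4]
16. n9.env = 15  [15]
17. n9.depth = -2  [B₀.env * -2 + 32]
18. n10.fin = "yz"  [terminal]
19. n11.off = true  [terminal]
20. n12.fin = "yk"  [terminal]
21. n9.mk = 20  [B.env * 2 - 10]
22. n8.mk = 20  [B₀.env + 3]
23. n13.depth = 12  [B₀.env + S₀.key - 12]
24. n14.off = false  [terminal]
25. n15.wid = "wp"  [terminal]
26. n13.key = 26  [26]
27. n13.val = 8  [8]
28. n2.mk = 8  [B₀.env * -2 + 66]
29. n16.fin = "uw"  [terminal]
30. n0.key = 19  [S.depth + 14]
31. n0.val = 8  [B.mk]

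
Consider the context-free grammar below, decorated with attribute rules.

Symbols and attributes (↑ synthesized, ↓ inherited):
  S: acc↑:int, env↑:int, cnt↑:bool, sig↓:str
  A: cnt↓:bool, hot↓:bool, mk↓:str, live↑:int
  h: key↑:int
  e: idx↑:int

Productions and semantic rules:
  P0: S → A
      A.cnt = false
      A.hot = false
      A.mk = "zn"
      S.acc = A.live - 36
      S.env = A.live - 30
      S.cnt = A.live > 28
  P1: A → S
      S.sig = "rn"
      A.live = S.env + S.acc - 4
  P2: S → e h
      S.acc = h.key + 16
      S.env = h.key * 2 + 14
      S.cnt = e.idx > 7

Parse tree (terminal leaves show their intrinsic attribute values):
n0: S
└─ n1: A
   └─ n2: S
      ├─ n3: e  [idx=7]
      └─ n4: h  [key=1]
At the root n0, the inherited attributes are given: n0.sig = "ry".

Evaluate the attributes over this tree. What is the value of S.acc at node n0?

1. n0.sig = "ry"  [given at root]
2. n1.cnt = false  [false]
3. n1.hot = false  [false]
4. n1.mk = "zn"  ["zn"]
5. n2.sig = "rn"  ["rn"]
6. n3.idx = 7  [terminal]
7. n4.key = 1  [terminal]
8. n2.acc = 17  [h.key + 16]
9. n2.env = 16  [h.key * 2 + 14]
10. n2.cnt = false  [e.idx > 7]
11. n1.live = 29  [S.env + S.acc - 4]
12. n0.acc = -7  [A.live - 36]
13. n0.env = -1  [A.live - 30]
14. n0.cnt = true  [A.live > 28]

-7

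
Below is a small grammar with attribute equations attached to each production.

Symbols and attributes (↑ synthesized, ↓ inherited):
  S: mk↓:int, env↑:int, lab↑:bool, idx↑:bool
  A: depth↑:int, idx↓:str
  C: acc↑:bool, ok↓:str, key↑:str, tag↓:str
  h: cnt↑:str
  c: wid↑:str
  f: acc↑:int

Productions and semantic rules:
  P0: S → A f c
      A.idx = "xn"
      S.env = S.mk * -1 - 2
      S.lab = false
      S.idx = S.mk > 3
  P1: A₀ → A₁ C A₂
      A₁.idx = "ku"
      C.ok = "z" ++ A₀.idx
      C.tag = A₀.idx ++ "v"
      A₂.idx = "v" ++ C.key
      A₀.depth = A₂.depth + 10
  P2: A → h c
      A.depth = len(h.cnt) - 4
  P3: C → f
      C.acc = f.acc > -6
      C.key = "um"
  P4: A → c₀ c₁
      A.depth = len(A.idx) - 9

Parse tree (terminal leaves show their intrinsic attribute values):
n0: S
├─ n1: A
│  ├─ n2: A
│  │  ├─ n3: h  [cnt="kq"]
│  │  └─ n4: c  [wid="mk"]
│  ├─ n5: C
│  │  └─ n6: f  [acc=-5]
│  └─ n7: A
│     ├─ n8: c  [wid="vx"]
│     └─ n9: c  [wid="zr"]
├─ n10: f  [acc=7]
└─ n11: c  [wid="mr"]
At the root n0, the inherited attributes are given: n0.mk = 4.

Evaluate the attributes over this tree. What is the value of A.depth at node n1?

4

1. n0.mk = 4  [given at root]
2. n1.idx = "xn"  ["xn"]
3. n2.idx = "ku"  ["ku"]
4. n3.cnt = "kq"  [terminal]
5. n4.wid = "mk"  [terminal]
6. n2.depth = -2  [len(h.cnt) - 4]
7. n5.ok = "zxn"  ["z" ++ A₀.idx]
8. n5.tag = "xnv"  [A₀.idx ++ "v"]
9. n6.acc = -5  [terminal]
10. n5.acc = true  [f.acc > -6]
11. n5.key = "um"  ["um"]
12. n7.idx = "vum"  ["v" ++ C.key]
13. n8.wid = "vx"  [terminal]
14. n9.wid = "zr"  [terminal]
15. n7.depth = -6  [len(A.idx) - 9]
16. n1.depth = 4  [A₂.depth + 10]
17. n10.acc = 7  [terminal]
18. n11.wid = "mr"  [terminal]
19. n0.env = -6  [S.mk * -1 - 2]
20. n0.lab = false  [false]
21. n0.idx = true  [S.mk > 3]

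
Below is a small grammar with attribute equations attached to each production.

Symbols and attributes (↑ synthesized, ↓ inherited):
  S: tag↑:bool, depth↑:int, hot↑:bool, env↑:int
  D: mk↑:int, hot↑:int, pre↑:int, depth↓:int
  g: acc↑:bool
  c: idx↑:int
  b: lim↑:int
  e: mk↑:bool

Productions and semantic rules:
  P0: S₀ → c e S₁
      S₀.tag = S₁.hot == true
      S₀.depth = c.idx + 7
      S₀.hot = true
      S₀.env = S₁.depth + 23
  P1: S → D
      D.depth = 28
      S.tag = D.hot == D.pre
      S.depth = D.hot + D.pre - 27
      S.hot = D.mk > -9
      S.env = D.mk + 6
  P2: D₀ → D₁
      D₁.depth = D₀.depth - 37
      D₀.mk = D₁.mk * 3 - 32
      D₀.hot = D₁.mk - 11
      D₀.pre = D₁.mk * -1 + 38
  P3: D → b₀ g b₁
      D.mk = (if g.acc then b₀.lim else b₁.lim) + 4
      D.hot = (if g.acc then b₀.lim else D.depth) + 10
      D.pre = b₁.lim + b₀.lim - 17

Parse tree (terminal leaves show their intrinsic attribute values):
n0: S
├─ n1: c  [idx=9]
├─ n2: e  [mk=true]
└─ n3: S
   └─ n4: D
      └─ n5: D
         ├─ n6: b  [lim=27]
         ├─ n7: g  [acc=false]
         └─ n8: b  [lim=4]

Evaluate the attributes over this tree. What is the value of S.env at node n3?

1. n1.idx = 9  [terminal]
2. n2.mk = true  [terminal]
3. n4.depth = 28  [28]
4. n5.depth = -9  [D₀.depth - 37]
5. n6.lim = 27  [terminal]
6. n7.acc = false  [terminal]
7. n8.lim = 4  [terminal]
8. n5.mk = 8  [(if g.acc then b₀.lim else b₁.lim) + 4]
9. n5.hot = 1  [(if g.acc then b₀.lim else D.depth) + 10]
10. n5.pre = 14  [b₁.lim + b₀.lim - 17]
11. n4.mk = -8  [D₁.mk * 3 - 32]
12. n4.hot = -3  [D₁.mk - 11]
13. n4.pre = 30  [D₁.mk * -1 + 38]
14. n3.tag = false  [D.hot == D.pre]
15. n3.depth = 0  [D.hot + D.pre - 27]
16. n3.hot = true  [D.mk > -9]
17. n3.env = -2  [D.mk + 6]
18. n0.tag = true  [S₁.hot == true]
19. n0.depth = 16  [c.idx + 7]
20. n0.hot = true  [true]
21. n0.env = 23  [S₁.depth + 23]

-2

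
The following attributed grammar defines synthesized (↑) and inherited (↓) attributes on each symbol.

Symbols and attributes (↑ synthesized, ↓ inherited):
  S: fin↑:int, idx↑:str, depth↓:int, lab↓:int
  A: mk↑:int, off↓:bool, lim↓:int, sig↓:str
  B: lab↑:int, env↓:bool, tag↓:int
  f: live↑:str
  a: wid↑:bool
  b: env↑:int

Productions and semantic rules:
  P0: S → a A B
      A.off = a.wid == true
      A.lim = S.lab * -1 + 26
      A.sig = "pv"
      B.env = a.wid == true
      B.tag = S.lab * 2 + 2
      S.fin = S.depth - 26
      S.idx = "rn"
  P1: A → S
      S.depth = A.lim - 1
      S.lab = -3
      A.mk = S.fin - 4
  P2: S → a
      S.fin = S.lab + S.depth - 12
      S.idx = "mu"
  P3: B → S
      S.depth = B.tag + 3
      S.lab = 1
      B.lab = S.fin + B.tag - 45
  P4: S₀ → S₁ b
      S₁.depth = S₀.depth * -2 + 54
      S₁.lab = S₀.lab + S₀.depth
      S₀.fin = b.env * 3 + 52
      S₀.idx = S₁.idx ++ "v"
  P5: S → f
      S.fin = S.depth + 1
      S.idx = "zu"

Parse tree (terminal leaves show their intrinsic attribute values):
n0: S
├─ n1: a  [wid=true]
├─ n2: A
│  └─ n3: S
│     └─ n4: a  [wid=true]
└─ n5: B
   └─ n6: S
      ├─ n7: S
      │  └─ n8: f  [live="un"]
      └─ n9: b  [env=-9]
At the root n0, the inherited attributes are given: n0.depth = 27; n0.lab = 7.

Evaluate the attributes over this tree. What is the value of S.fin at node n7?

17

1. n0.depth = 27  [given at root]
2. n0.lab = 7  [given at root]
3. n1.wid = true  [terminal]
4. n2.off = true  [a.wid == true]
5. n2.lim = 19  [S.lab * -1 + 26]
6. n2.sig = "pv"  ["pv"]
7. n3.depth = 18  [A.lim - 1]
8. n3.lab = -3  [-3]
9. n4.wid = true  [terminal]
10. n3.fin = 3  [S.lab + S.depth - 12]
11. n3.idx = "mu"  ["mu"]
12. n2.mk = -1  [S.fin - 4]
13. n5.env = true  [a.wid == true]
14. n5.tag = 16  [S.lab * 2 + 2]
15. n6.depth = 19  [B.tag + 3]
16. n6.lab = 1  [1]
17. n7.depth = 16  [S₀.depth * -2 + 54]
18. n7.lab = 20  [S₀.lab + S₀.depth]
19. n8.live = "un"  [terminal]
20. n7.fin = 17  [S.depth + 1]
21. n7.idx = "zu"  ["zu"]
22. n9.env = -9  [terminal]
23. n6.fin = 25  [b.env * 3 + 52]
24. n6.idx = "zuv"  [S₁.idx ++ "v"]
25. n5.lab = -4  [S.fin + B.tag - 45]
26. n0.fin = 1  [S.depth - 26]
27. n0.idx = "rn"  ["rn"]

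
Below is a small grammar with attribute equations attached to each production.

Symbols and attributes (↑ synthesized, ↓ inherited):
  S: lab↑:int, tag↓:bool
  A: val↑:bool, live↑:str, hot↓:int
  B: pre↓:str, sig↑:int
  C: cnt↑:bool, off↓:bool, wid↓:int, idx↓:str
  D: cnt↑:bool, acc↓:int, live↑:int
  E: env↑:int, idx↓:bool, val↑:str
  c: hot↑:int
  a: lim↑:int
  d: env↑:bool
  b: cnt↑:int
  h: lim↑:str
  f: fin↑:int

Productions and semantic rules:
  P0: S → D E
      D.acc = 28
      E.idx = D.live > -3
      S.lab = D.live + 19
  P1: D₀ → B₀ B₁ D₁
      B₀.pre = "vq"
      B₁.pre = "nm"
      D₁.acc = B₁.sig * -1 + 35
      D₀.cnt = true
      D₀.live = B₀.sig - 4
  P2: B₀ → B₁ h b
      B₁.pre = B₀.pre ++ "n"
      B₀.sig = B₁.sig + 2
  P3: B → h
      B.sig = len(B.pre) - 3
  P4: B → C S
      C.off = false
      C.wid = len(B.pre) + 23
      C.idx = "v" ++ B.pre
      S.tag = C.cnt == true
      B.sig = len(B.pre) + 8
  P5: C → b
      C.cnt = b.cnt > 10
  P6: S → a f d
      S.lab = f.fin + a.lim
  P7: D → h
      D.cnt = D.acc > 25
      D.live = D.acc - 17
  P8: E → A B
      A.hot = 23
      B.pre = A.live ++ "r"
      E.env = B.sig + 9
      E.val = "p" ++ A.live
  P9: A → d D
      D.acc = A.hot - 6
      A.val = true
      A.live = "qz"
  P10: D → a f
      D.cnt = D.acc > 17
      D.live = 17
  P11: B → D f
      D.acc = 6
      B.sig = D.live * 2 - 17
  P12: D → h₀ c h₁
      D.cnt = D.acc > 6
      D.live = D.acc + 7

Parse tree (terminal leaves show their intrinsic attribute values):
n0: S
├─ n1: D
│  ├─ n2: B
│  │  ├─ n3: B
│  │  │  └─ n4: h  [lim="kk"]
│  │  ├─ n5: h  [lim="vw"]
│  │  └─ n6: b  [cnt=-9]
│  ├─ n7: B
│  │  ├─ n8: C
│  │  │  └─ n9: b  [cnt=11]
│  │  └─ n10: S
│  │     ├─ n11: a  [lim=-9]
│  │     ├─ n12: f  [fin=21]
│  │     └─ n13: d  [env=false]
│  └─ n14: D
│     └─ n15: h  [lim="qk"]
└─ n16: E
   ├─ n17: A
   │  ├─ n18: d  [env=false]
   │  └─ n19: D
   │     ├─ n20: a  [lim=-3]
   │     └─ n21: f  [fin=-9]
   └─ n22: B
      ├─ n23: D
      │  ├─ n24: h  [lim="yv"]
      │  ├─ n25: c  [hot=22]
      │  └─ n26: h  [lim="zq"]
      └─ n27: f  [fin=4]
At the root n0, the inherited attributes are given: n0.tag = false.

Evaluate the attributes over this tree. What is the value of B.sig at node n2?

1. n0.tag = false  [given at root]
2. n1.acc = 28  [28]
3. n2.pre = "vq"  ["vq"]
4. n3.pre = "vqn"  [B₀.pre ++ "n"]
5. n4.lim = "kk"  [terminal]
6. n3.sig = 0  [len(B.pre) - 3]
7. n5.lim = "vw"  [terminal]
8. n6.cnt = -9  [terminal]
9. n2.sig = 2  [B₁.sig + 2]
10. n7.pre = "nm"  ["nm"]
11. n8.off = false  [false]
12. n8.wid = 25  [len(B.pre) + 23]
13. n8.idx = "vnm"  ["v" ++ B.pre]
14. n9.cnt = 11  [terminal]
15. n8.cnt = true  [b.cnt > 10]
16. n10.tag = true  [C.cnt == true]
17. n11.lim = -9  [terminal]
18. n12.fin = 21  [terminal]
19. n13.env = false  [terminal]
20. n10.lab = 12  [f.fin + a.lim]
21. n7.sig = 10  [len(B.pre) + 8]
22. n14.acc = 25  [B₁.sig * -1 + 35]
23. n15.lim = "qk"  [terminal]
24. n14.cnt = false  [D.acc > 25]
25. n14.live = 8  [D.acc - 17]
26. n1.cnt = true  [true]
27. n1.live = -2  [B₀.sig - 4]
28. n16.idx = true  [D.live > -3]
29. n17.hot = 23  [23]
30. n18.env = false  [terminal]
31. n19.acc = 17  [A.hot - 6]
32. n20.lim = -3  [terminal]
33. n21.fin = -9  [terminal]
34. n19.cnt = false  [D.acc > 17]
35. n19.live = 17  [17]
36. n17.val = true  [true]
37. n17.live = "qz"  ["qz"]
38. n22.pre = "qzr"  [A.live ++ "r"]
39. n23.acc = 6  [6]
40. n24.lim = "yv"  [terminal]
41. n25.hot = 22  [terminal]
42. n26.lim = "zq"  [terminal]
43. n23.cnt = false  [D.acc > 6]
44. n23.live = 13  [D.acc + 7]
45. n27.fin = 4  [terminal]
46. n22.sig = 9  [D.live * 2 - 17]
47. n16.env = 18  [B.sig + 9]
48. n16.val = "pqz"  ["p" ++ A.live]
49. n0.lab = 17  [D.live + 19]

2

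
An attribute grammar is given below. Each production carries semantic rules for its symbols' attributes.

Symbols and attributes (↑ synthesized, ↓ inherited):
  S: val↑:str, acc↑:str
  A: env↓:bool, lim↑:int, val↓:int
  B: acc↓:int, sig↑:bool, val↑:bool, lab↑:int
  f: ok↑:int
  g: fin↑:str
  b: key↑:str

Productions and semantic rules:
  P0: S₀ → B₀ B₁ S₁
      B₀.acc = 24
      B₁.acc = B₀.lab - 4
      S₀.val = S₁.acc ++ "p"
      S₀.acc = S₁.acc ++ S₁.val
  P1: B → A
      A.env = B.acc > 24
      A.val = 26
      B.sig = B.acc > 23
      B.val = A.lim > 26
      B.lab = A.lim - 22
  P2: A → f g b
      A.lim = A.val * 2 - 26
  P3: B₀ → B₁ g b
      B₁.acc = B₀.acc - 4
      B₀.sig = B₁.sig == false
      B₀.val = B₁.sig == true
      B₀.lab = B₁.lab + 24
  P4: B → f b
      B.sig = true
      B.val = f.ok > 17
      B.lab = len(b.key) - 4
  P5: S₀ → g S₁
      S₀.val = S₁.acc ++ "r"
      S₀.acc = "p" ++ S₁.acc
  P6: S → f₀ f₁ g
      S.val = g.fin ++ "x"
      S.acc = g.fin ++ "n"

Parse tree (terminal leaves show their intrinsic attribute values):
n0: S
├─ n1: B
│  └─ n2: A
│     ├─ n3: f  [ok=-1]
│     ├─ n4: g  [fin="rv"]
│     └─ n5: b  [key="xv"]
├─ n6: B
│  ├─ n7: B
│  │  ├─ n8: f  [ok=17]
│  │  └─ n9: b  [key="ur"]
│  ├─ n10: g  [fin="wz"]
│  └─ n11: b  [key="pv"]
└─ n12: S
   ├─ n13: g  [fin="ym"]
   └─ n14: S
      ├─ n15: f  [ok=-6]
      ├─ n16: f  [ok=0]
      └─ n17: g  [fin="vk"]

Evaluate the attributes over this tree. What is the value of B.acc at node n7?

1. n1.acc = 24  [24]
2. n2.env = false  [B.acc > 24]
3. n2.val = 26  [26]
4. n3.ok = -1  [terminal]
5. n4.fin = "rv"  [terminal]
6. n5.key = "xv"  [terminal]
7. n2.lim = 26  [A.val * 2 - 26]
8. n1.sig = true  [B.acc > 23]
9. n1.val = false  [A.lim > 26]
10. n1.lab = 4  [A.lim - 22]
11. n6.acc = 0  [B₀.lab - 4]
12. n7.acc = -4  [B₀.acc - 4]
13. n8.ok = 17  [terminal]
14. n9.key = "ur"  [terminal]
15. n7.sig = true  [true]
16. n7.val = false  [f.ok > 17]
17. n7.lab = -2  [len(b.key) - 4]
18. n10.fin = "wz"  [terminal]
19. n11.key = "pv"  [terminal]
20. n6.sig = false  [B₁.sig == false]
21. n6.val = true  [B₁.sig == true]
22. n6.lab = 22  [B₁.lab + 24]
23. n13.fin = "ym"  [terminal]
24. n15.ok = -6  [terminal]
25. n16.ok = 0  [terminal]
26. n17.fin = "vk"  [terminal]
27. n14.val = "vkx"  [g.fin ++ "x"]
28. n14.acc = "vkn"  [g.fin ++ "n"]
29. n12.val = "vknr"  [S₁.acc ++ "r"]
30. n12.acc = "pvkn"  ["p" ++ S₁.acc]
31. n0.val = "pvknp"  [S₁.acc ++ "p"]
32. n0.acc = "pvknvknr"  [S₁.acc ++ S₁.val]

-4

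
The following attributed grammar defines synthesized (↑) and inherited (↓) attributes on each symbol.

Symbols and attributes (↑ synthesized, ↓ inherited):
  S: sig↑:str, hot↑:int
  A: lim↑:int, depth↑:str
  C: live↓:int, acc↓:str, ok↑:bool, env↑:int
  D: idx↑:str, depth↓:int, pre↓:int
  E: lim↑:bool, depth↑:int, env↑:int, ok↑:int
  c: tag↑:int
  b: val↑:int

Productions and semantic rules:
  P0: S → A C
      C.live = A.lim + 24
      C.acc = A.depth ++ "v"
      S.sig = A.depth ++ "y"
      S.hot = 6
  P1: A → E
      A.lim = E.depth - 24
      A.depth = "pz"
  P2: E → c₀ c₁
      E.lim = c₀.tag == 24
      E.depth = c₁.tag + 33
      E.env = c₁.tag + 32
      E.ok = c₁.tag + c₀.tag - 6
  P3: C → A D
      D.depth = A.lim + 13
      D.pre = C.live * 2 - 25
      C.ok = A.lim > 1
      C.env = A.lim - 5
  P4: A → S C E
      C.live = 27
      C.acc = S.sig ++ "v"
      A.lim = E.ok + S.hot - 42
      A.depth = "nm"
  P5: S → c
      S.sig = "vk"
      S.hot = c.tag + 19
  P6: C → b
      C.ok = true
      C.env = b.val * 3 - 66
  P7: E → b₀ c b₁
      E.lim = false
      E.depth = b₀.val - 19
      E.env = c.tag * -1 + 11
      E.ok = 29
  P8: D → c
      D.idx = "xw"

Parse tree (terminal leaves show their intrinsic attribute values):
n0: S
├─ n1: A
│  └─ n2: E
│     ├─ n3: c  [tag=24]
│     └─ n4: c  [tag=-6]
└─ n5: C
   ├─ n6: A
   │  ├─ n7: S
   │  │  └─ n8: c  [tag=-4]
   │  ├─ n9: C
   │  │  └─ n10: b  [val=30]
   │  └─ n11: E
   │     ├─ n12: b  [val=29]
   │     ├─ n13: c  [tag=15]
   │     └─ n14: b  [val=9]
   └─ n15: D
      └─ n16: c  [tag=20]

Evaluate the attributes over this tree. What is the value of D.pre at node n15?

1. n3.tag = 24  [terminal]
2. n4.tag = -6  [terminal]
3. n2.lim = true  [c₀.tag == 24]
4. n2.depth = 27  [c₁.tag + 33]
5. n2.env = 26  [c₁.tag + 32]
6. n2.ok = 12  [c₁.tag + c₀.tag - 6]
7. n1.lim = 3  [E.depth - 24]
8. n1.depth = "pz"  ["pz"]
9. n5.live = 27  [A.lim + 24]
10. n5.acc = "pzv"  [A.depth ++ "v"]
11. n8.tag = -4  [terminal]
12. n7.sig = "vk"  ["vk"]
13. n7.hot = 15  [c.tag + 19]
14. n9.live = 27  [27]
15. n9.acc = "vkv"  [S.sig ++ "v"]
16. n10.val = 30  [terminal]
17. n9.ok = true  [true]
18. n9.env = 24  [b.val * 3 - 66]
19. n12.val = 29  [terminal]
20. n13.tag = 15  [terminal]
21. n14.val = 9  [terminal]
22. n11.lim = false  [false]
23. n11.depth = 10  [b₀.val - 19]
24. n11.env = -4  [c.tag * -1 + 11]
25. n11.ok = 29  [29]
26. n6.lim = 2  [E.ok + S.hot - 42]
27. n6.depth = "nm"  ["nm"]
28. n15.depth = 15  [A.lim + 13]
29. n15.pre = 29  [C.live * 2 - 25]
30. n16.tag = 20  [terminal]
31. n15.idx = "xw"  ["xw"]
32. n5.ok = true  [A.lim > 1]
33. n5.env = -3  [A.lim - 5]
34. n0.sig = "pzy"  [A.depth ++ "y"]
35. n0.hot = 6  [6]

29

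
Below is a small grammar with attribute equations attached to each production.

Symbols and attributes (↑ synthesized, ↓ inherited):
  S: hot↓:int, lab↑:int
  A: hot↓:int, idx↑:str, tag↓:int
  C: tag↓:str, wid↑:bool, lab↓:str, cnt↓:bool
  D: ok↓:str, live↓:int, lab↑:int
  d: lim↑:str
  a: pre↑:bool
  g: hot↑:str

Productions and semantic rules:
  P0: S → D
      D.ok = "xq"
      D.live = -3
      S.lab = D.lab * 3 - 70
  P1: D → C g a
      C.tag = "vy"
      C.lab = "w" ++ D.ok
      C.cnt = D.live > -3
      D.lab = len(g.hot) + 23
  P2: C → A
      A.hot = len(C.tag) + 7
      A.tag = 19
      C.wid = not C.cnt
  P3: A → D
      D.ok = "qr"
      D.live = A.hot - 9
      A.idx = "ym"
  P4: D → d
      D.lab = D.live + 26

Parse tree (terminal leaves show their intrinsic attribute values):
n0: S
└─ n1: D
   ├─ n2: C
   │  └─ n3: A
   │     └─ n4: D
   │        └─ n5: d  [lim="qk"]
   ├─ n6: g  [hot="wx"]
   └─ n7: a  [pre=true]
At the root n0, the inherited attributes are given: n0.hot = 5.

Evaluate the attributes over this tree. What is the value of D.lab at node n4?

26

1. n0.hot = 5  [given at root]
2. n1.ok = "xq"  ["xq"]
3. n1.live = -3  [-3]
4. n2.tag = "vy"  ["vy"]
5. n2.lab = "wxq"  ["w" ++ D.ok]
6. n2.cnt = false  [D.live > -3]
7. n3.hot = 9  [len(C.tag) + 7]
8. n3.tag = 19  [19]
9. n4.ok = "qr"  ["qr"]
10. n4.live = 0  [A.hot - 9]
11. n5.lim = "qk"  [terminal]
12. n4.lab = 26  [D.live + 26]
13. n3.idx = "ym"  ["ym"]
14. n2.wid = true  [not C.cnt]
15. n6.hot = "wx"  [terminal]
16. n7.pre = true  [terminal]
17. n1.lab = 25  [len(g.hot) + 23]
18. n0.lab = 5  [D.lab * 3 - 70]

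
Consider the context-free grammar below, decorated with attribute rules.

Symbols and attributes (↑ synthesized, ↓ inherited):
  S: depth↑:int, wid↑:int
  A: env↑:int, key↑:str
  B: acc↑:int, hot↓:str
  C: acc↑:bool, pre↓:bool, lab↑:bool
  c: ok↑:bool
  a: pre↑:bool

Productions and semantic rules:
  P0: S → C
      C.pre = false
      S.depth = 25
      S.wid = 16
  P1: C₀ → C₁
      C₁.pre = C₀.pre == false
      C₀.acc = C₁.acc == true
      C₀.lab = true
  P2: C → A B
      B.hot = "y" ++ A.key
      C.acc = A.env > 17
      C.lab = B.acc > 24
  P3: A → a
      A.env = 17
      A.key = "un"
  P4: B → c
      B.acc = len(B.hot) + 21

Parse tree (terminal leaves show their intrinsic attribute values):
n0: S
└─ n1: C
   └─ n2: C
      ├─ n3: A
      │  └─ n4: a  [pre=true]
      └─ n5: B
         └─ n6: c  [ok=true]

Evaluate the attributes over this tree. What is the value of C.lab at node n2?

false

1. n1.pre = false  [false]
2. n2.pre = true  [C₀.pre == false]
3. n4.pre = true  [terminal]
4. n3.env = 17  [17]
5. n3.key = "un"  ["un"]
6. n5.hot = "yun"  ["y" ++ A.key]
7. n6.ok = true  [terminal]
8. n5.acc = 24  [len(B.hot) + 21]
9. n2.acc = false  [A.env > 17]
10. n2.lab = false  [B.acc > 24]
11. n1.acc = false  [C₁.acc == true]
12. n1.lab = true  [true]
13. n0.depth = 25  [25]
14. n0.wid = 16  [16]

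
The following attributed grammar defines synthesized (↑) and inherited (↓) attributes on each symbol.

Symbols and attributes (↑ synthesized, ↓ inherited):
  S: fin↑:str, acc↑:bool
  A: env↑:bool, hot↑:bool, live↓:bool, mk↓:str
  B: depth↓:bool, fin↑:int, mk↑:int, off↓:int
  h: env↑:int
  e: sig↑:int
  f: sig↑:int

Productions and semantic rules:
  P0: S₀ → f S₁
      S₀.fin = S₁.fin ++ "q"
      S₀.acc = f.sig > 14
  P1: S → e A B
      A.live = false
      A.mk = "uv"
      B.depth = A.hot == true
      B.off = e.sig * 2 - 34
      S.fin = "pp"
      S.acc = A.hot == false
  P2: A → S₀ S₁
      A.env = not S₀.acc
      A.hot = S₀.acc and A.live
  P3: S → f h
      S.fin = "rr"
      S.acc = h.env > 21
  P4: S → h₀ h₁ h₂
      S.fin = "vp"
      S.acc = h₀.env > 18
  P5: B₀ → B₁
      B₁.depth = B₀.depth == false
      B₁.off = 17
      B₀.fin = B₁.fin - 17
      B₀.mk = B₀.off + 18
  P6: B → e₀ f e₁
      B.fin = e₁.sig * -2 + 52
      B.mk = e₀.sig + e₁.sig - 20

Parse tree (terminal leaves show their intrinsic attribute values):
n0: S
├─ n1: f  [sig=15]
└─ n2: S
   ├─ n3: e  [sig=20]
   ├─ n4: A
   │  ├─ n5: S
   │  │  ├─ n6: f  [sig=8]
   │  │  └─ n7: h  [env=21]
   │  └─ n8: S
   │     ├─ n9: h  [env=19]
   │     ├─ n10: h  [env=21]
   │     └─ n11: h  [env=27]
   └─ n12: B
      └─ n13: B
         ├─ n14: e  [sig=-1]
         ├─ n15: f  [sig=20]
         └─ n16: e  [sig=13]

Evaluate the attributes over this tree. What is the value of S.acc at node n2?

1. n1.sig = 15  [terminal]
2. n3.sig = 20  [terminal]
3. n4.live = false  [false]
4. n4.mk = "uv"  ["uv"]
5. n6.sig = 8  [terminal]
6. n7.env = 21  [terminal]
7. n5.fin = "rr"  ["rr"]
8. n5.acc = false  [h.env > 21]
9. n9.env = 19  [terminal]
10. n10.env = 21  [terminal]
11. n11.env = 27  [terminal]
12. n8.fin = "vp"  ["vp"]
13. n8.acc = true  [h₀.env > 18]
14. n4.env = true  [not S₀.acc]
15. n4.hot = false  [S₀.acc and A.live]
16. n12.depth = false  [A.hot == true]
17. n12.off = 6  [e.sig * 2 - 34]
18. n13.depth = true  [B₀.depth == false]
19. n13.off = 17  [17]
20. n14.sig = -1  [terminal]
21. n15.sig = 20  [terminal]
22. n16.sig = 13  [terminal]
23. n13.fin = 26  [e₁.sig * -2 + 52]
24. n13.mk = -8  [e₀.sig + e₁.sig - 20]
25. n12.fin = 9  [B₁.fin - 17]
26. n12.mk = 24  [B₀.off + 18]
27. n2.fin = "pp"  ["pp"]
28. n2.acc = true  [A.hot == false]
29. n0.fin = "ppq"  [S₁.fin ++ "q"]
30. n0.acc = true  [f.sig > 14]

true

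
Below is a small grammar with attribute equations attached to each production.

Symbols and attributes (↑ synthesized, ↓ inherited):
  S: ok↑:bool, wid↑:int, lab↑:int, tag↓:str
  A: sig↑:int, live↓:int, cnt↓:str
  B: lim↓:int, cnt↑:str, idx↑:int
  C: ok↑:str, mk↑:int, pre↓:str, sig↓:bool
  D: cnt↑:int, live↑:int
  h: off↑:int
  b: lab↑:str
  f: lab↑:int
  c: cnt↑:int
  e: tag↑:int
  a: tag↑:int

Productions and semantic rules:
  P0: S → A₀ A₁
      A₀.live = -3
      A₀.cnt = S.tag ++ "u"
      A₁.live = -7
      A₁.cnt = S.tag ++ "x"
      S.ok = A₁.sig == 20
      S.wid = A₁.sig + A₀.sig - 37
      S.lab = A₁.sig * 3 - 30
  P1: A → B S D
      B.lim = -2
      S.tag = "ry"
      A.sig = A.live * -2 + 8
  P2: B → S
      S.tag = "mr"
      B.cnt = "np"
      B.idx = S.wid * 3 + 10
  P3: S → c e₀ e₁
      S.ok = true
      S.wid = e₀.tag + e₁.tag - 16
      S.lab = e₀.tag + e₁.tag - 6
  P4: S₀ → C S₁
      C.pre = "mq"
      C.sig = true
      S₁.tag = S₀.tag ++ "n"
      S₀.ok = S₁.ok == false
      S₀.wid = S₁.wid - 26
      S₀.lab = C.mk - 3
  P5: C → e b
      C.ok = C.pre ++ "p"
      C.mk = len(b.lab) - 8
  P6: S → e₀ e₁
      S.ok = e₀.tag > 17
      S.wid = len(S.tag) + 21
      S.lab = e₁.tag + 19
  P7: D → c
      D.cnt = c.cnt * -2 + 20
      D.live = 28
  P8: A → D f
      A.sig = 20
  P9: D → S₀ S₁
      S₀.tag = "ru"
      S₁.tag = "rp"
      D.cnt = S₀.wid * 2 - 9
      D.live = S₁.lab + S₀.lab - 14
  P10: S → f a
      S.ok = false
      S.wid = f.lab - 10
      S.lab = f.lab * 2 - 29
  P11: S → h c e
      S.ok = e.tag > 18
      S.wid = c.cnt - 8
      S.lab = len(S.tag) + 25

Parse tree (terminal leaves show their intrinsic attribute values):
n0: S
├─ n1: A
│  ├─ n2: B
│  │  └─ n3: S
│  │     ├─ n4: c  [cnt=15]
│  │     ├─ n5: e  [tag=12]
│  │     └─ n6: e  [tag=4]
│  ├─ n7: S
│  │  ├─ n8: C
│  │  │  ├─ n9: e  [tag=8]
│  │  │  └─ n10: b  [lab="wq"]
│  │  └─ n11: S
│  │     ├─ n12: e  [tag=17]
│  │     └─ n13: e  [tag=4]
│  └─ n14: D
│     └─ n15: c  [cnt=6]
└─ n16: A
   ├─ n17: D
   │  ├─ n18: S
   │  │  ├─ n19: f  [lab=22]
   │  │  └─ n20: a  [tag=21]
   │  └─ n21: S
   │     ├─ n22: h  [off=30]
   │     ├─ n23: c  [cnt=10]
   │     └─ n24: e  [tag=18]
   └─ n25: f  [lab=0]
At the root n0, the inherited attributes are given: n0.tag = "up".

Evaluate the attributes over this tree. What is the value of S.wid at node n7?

1. n0.tag = "up"  [given at root]
2. n1.live = -3  [-3]
3. n1.cnt = "upu"  [S.tag ++ "u"]
4. n2.lim = -2  [-2]
5. n3.tag = "mr"  ["mr"]
6. n4.cnt = 15  [terminal]
7. n5.tag = 12  [terminal]
8. n6.tag = 4  [terminal]
9. n3.ok = true  [true]
10. n3.wid = 0  [e₀.tag + e₁.tag - 16]
11. n3.lab = 10  [e₀.tag + e₁.tag - 6]
12. n2.cnt = "np"  ["np"]
13. n2.idx = 10  [S.wid * 3 + 10]
14. n7.tag = "ry"  ["ry"]
15. n8.pre = "mq"  ["mq"]
16. n8.sig = true  [true]
17. n9.tag = 8  [terminal]
18. n10.lab = "wq"  [terminal]
19. n8.ok = "mqp"  [C.pre ++ "p"]
20. n8.mk = -6  [len(b.lab) - 8]
21. n11.tag = "ryn"  [S₀.tag ++ "n"]
22. n12.tag = 17  [terminal]
23. n13.tag = 4  [terminal]
24. n11.ok = false  [e₀.tag > 17]
25. n11.wid = 24  [len(S.tag) + 21]
26. n11.lab = 23  [e₁.tag + 19]
27. n7.ok = true  [S₁.ok == false]
28. n7.wid = -2  [S₁.wid - 26]
29. n7.lab = -9  [C.mk - 3]
30. n15.cnt = 6  [terminal]
31. n14.cnt = 8  [c.cnt * -2 + 20]
32. n14.live = 28  [28]
33. n1.sig = 14  [A.live * -2 + 8]
34. n16.live = -7  [-7]
35. n16.cnt = "upx"  [S.tag ++ "x"]
36. n18.tag = "ru"  ["ru"]
37. n19.lab = 22  [terminal]
38. n20.tag = 21  [terminal]
39. n18.ok = false  [false]
40. n18.wid = 12  [f.lab - 10]
41. n18.lab = 15  [f.lab * 2 - 29]
42. n21.tag = "rp"  ["rp"]
43. n22.off = 30  [terminal]
44. n23.cnt = 10  [terminal]
45. n24.tag = 18  [terminal]
46. n21.ok = false  [e.tag > 18]
47. n21.wid = 2  [c.cnt - 8]
48. n21.lab = 27  [len(S.tag) + 25]
49. n17.cnt = 15  [S₀.wid * 2 - 9]
50. n17.live = 28  [S₁.lab + S₀.lab - 14]
51. n25.lab = 0  [terminal]
52. n16.sig = 20  [20]
53. n0.ok = true  [A₁.sig == 20]
54. n0.wid = -3  [A₁.sig + A₀.sig - 37]
55. n0.lab = 30  [A₁.sig * 3 - 30]

-2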